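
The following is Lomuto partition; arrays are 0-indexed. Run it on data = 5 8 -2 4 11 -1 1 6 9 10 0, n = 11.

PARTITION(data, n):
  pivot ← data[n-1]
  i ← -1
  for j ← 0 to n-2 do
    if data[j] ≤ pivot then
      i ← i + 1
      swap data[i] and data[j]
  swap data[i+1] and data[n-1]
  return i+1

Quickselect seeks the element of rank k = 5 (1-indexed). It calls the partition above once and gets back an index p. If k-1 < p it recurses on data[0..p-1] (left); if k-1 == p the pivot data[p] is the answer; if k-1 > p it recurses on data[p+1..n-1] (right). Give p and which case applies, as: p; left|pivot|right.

pivot = data[10] = 0; i = -1
j=0: data[0]=5 > 0 → no swap
j=1: data[1]=8 > 0 → no swap
j=2: data[2]=-2 ≤ 0 → i=0, swap data[0],data[2] → -2 8 5 4 11 -1 1 6 9 10 0
j=3: data[3]=4 > 0 → no swap
j=4: data[4]=11 > 0 → no swap
j=5: data[5]=-1 ≤ 0 → i=1, swap data[1],data[5] → -2 -1 5 4 11 8 1 6 9 10 0
j=6: data[6]=1 > 0 → no swap
j=7: data[7]=6 > 0 → no swap
j=8: data[8]=9 > 0 → no swap
j=9: data[9]=10 > 0 → no swap
final swap data[2],data[10] → -2 -1 0 4 11 8 1 6 9 10 5; return 2
p = 2; k-1 = 4 > 2 ⇒ right

2; right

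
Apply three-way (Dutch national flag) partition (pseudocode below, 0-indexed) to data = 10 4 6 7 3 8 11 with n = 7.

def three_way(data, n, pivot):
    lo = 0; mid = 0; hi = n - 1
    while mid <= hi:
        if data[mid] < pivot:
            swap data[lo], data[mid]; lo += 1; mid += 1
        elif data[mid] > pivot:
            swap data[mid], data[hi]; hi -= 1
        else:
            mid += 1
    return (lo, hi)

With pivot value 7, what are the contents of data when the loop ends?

pivot = 7; lo=0, mid=0, hi=6
data[mid]=10>7: swap data[0],data[6]; hi=5 → 11 4 6 7 3 8 10
data[mid]=11>7: swap data[0],data[5]; hi=4 → 8 4 6 7 3 11 10
data[mid]=8>7: swap data[0],data[4]; hi=3 → 3 4 6 7 8 11 10
data[mid]=3<7: swap data[0],data[0]; lo=1,mid=1 → 3 4 6 7 8 11 10
data[mid]=4<7: swap data[1],data[1]; lo=2,mid=2 → 3 4 6 7 8 11 10
data[mid]=6<7: swap data[2],data[2]; lo=3,mid=3 → 3 4 6 7 8 11 10
data[mid]=7=7: mid=4
end: lo=3, hi=3; data = 3 4 6 7 8 11 10

3 4 6 7 8 11 10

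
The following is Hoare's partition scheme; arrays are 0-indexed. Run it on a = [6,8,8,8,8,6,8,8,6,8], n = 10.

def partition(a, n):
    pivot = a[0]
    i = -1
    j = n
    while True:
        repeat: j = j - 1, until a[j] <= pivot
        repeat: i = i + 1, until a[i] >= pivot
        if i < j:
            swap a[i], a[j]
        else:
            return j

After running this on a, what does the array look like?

pivot = a[0] = 6; i = -1, j = 10
j→8 (a[8]=6≤6), i→0 (a[0]=6≥6); i<j, swap → [6,8,8,8,8,6,8,8,6,8]
j→5 (a[5]=6≤6), i→1 (a[1]=8≥6); i<j, swap → [6,6,8,8,8,8,8,8,6,8]
j→1, i→2; i≥j, return j=1. a = [6,6,8,8,8,8,8,8,6,8]

[6,6,8,8,8,8,8,8,6,8]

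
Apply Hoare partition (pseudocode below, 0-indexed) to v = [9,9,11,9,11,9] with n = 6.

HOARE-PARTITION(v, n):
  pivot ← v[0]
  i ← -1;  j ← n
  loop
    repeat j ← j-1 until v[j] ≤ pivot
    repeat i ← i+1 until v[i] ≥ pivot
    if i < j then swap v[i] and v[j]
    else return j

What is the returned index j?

1

pivot=9
j stops at 5 (9), i stops at 0 (9); swap ⇒ [9,9,11,9,11,9]
j stops at 3 (9), i stops at 1 (9); swap ⇒ [9,9,11,9,11,9]
j stops at 1, i stops at 2; i≥j ⇒ return 1. v=[9,9,11,9,11,9]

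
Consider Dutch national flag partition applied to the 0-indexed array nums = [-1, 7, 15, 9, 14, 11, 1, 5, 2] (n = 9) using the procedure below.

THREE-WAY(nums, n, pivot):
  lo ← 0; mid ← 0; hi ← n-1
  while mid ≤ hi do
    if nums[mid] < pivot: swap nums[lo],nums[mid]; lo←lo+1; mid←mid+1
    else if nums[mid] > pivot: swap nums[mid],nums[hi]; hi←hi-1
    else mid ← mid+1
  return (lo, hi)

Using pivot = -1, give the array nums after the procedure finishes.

[-1, 15, 9, 14, 11, 1, 5, 2, 7]

lo=0 mid=0 hi=8
-1=-1: mid=1
7>-1: swap(1,8), hi=7 ⇒ [-1, 2, 15, 9, 14, 11, 1, 5, 7]
2>-1: swap(1,7), hi=6 ⇒ [-1, 5, 15, 9, 14, 11, 1, 2, 7]
5>-1: swap(1,6), hi=5 ⇒ [-1, 1, 15, 9, 14, 11, 5, 2, 7]
1>-1: swap(1,5), hi=4 ⇒ [-1, 11, 15, 9, 14, 1, 5, 2, 7]
11>-1: swap(1,4), hi=3 ⇒ [-1, 14, 15, 9, 11, 1, 5, 2, 7]
14>-1: swap(1,3), hi=2 ⇒ [-1, 9, 15, 14, 11, 1, 5, 2, 7]
9>-1: swap(1,2), hi=1 ⇒ [-1, 15, 9, 14, 11, 1, 5, 2, 7]
15>-1: swap(1,1), hi=0 ⇒ [-1, 15, 9, 14, 11, 1, 5, 2, 7]
done. lo=0 hi=0; nums=[-1, 15, 9, 14, 11, 1, 5, 2, 7]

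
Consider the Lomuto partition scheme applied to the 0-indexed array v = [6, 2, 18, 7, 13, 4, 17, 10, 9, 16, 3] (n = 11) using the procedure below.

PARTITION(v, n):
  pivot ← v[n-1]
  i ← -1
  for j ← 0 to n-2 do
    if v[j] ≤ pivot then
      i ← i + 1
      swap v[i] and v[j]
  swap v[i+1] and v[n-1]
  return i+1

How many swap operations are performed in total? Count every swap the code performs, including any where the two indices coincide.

pivot = v[10] = 3; i = -1
j=0: v[0]=6 > 3 → no swap
j=1: v[1]=2 ≤ 3 → i=0, swap v[0],v[1] → [2, 6, 18, 7, 13, 4, 17, 10, 9, 16, 3]
j=2: v[2]=18 > 3 → no swap
j=3: v[3]=7 > 3 → no swap
j=4: v[4]=13 > 3 → no swap
j=5: v[5]=4 > 3 → no swap
j=6: v[6]=17 > 3 → no swap
j=7: v[7]=10 > 3 → no swap
j=8: v[8]=9 > 3 → no swap
j=9: v[9]=16 > 3 → no swap
final swap v[1],v[10] → [2, 3, 18, 7, 13, 4, 17, 10, 9, 16, 6]; return 1

2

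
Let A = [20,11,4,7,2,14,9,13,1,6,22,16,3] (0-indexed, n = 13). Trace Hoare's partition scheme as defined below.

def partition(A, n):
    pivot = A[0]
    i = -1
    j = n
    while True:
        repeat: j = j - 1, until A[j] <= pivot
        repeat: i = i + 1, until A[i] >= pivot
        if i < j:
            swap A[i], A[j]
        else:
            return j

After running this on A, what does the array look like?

pivot=20
j stops at 12 (3), i stops at 0 (20); swap ⇒ [3,11,4,7,2,14,9,13,1,6,22,16,20]
j stops at 11 (16), i stops at 10 (22); swap ⇒ [3,11,4,7,2,14,9,13,1,6,16,22,20]
j stops at 10, i stops at 11; i≥j ⇒ return 10. A=[3,11,4,7,2,14,9,13,1,6,16,22,20]

[3,11,4,7,2,14,9,13,1,6,16,22,20]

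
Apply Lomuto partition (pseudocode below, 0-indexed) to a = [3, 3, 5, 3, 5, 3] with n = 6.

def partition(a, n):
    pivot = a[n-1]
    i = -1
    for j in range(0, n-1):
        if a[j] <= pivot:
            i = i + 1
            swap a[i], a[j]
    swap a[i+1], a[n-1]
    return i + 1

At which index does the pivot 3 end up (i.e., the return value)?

pivot=3, i=-1
j=0: 3≤3, i=0, swap(0,0) ⇒ [3, 3, 5, 3, 5, 3]
j=1: 3≤3, i=1, swap(1,1) ⇒ [3, 3, 5, 3, 5, 3]
j=2: 5>3, skip
j=3: 3≤3, i=2, swap(2,3) ⇒ [3, 3, 3, 5, 5, 3]
j=4: 5>3, skip
swap(3,5) ⇒ [3, 3, 3, 3, 5, 5]; return 3

3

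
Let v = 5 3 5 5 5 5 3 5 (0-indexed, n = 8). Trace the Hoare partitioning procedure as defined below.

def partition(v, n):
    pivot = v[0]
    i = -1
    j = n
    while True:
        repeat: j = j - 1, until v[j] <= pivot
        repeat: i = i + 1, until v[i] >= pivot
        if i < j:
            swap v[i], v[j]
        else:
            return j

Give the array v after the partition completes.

pivot=5
j stops at 7 (5), i stops at 0 (5); swap ⇒ 5 3 5 5 5 5 3 5
j stops at 6 (3), i stops at 2 (5); swap ⇒ 5 3 3 5 5 5 5 5
j stops at 5 (5), i stops at 3 (5); swap ⇒ 5 3 3 5 5 5 5 5
j stops at 4, i stops at 4; i≥j ⇒ return 4. v=5 3 3 5 5 5 5 5

5 3 3 5 5 5 5 5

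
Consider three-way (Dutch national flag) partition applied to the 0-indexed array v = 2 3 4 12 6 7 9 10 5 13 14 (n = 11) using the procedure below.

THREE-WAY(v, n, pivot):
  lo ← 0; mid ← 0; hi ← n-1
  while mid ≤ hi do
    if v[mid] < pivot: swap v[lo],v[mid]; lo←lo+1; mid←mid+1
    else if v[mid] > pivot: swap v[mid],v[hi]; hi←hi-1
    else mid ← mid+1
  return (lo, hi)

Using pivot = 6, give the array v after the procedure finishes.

2 3 4 5 6 9 10 7 13 14 12

pivot = 6; lo=0, mid=0, hi=10
v[mid]=2<6: swap v[0],v[0]; lo=1,mid=1 → 2 3 4 12 6 7 9 10 5 13 14
v[mid]=3<6: swap v[1],v[1]; lo=2,mid=2 → 2 3 4 12 6 7 9 10 5 13 14
v[mid]=4<6: swap v[2],v[2]; lo=3,mid=3 → 2 3 4 12 6 7 9 10 5 13 14
v[mid]=12>6: swap v[3],v[10]; hi=9 → 2 3 4 14 6 7 9 10 5 13 12
v[mid]=14>6: swap v[3],v[9]; hi=8 → 2 3 4 13 6 7 9 10 5 14 12
v[mid]=13>6: swap v[3],v[8]; hi=7 → 2 3 4 5 6 7 9 10 13 14 12
v[mid]=5<6: swap v[3],v[3]; lo=4,mid=4 → 2 3 4 5 6 7 9 10 13 14 12
v[mid]=6=6: mid=5
v[mid]=7>6: swap v[5],v[7]; hi=6 → 2 3 4 5 6 10 9 7 13 14 12
v[mid]=10>6: swap v[5],v[6]; hi=5 → 2 3 4 5 6 9 10 7 13 14 12
v[mid]=9>6: swap v[5],v[5]; hi=4 → 2 3 4 5 6 9 10 7 13 14 12
end: lo=4, hi=4; v = 2 3 4 5 6 9 10 7 13 14 12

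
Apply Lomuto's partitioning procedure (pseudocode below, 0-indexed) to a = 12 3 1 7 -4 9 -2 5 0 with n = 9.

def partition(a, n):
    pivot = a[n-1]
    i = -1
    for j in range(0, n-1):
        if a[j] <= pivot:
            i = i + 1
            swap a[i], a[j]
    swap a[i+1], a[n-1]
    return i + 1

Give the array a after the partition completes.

pivot = a[8] = 0; i = -1
j=0: a[0]=12 > 0 → no swap
j=1: a[1]=3 > 0 → no swap
j=2: a[2]=1 > 0 → no swap
j=3: a[3]=7 > 0 → no swap
j=4: a[4]=-4 ≤ 0 → i=0, swap a[0],a[4] → -4 3 1 7 12 9 -2 5 0
j=5: a[5]=9 > 0 → no swap
j=6: a[6]=-2 ≤ 0 → i=1, swap a[1],a[6] → -4 -2 1 7 12 9 3 5 0
j=7: a[7]=5 > 0 → no swap
final swap a[2],a[8] → -4 -2 0 7 12 9 3 5 1; return 2

-4 -2 0 7 12 9 3 5 1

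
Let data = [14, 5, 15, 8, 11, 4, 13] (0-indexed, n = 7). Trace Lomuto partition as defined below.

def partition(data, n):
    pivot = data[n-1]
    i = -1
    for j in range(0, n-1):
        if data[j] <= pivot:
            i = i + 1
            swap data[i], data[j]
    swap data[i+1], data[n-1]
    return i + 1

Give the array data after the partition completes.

pivot = data[6] = 13; i = -1
j=0: data[0]=14 > 13 → no swap
j=1: data[1]=5 ≤ 13 → i=0, swap data[0],data[1] → [5, 14, 15, 8, 11, 4, 13]
j=2: data[2]=15 > 13 → no swap
j=3: data[3]=8 ≤ 13 → i=1, swap data[1],data[3] → [5, 8, 15, 14, 11, 4, 13]
j=4: data[4]=11 ≤ 13 → i=2, swap data[2],data[4] → [5, 8, 11, 14, 15, 4, 13]
j=5: data[5]=4 ≤ 13 → i=3, swap data[3],data[5] → [5, 8, 11, 4, 15, 14, 13]
final swap data[4],data[6] → [5, 8, 11, 4, 13, 14, 15]; return 4

[5, 8, 11, 4, 13, 14, 15]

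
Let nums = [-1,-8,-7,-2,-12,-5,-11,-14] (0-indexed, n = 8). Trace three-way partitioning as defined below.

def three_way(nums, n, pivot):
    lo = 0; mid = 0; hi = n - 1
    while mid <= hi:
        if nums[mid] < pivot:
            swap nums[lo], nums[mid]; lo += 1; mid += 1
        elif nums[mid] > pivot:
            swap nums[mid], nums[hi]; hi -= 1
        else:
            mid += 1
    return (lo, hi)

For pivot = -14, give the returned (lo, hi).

(0, 0)

pivot = -14; lo=0, mid=0, hi=7
nums[mid]=-1>-14: swap nums[0],nums[7]; hi=6 → [-14,-8,-7,-2,-12,-5,-11,-1]
nums[mid]=-14=-14: mid=1
nums[mid]=-8>-14: swap nums[1],nums[6]; hi=5 → [-14,-11,-7,-2,-12,-5,-8,-1]
nums[mid]=-11>-14: swap nums[1],nums[5]; hi=4 → [-14,-5,-7,-2,-12,-11,-8,-1]
nums[mid]=-5>-14: swap nums[1],nums[4]; hi=3 → [-14,-12,-7,-2,-5,-11,-8,-1]
nums[mid]=-12>-14: swap nums[1],nums[3]; hi=2 → [-14,-2,-7,-12,-5,-11,-8,-1]
nums[mid]=-2>-14: swap nums[1],nums[2]; hi=1 → [-14,-7,-2,-12,-5,-11,-8,-1]
nums[mid]=-7>-14: swap nums[1],nums[1]; hi=0 → [-14,-7,-2,-12,-5,-11,-8,-1]
end: lo=0, hi=0; nums = [-14,-7,-2,-12,-5,-11,-8,-1]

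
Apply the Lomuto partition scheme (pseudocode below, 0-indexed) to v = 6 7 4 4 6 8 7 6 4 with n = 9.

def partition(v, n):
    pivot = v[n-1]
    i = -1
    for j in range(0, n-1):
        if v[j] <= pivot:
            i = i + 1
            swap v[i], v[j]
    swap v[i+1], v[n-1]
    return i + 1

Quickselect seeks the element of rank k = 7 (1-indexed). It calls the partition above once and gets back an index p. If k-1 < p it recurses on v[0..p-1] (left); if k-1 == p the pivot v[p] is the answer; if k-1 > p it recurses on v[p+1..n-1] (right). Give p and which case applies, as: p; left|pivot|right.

pivot=4, i=-1
j=0: 6>4, skip
j=1: 7>4, skip
j=2: 4≤4, i=0, swap(0,2) ⇒ 4 7 6 4 6 8 7 6 4
j=3: 4≤4, i=1, swap(1,3) ⇒ 4 4 6 7 6 8 7 6 4
j=4: 6>4, skip
j=5: 8>4, skip
j=6: 7>4, skip
j=7: 6>4, skip
swap(2,8) ⇒ 4 4 4 7 6 8 7 6 6; return 2
p = 2; k-1 = 6 > 2 ⇒ right

2; right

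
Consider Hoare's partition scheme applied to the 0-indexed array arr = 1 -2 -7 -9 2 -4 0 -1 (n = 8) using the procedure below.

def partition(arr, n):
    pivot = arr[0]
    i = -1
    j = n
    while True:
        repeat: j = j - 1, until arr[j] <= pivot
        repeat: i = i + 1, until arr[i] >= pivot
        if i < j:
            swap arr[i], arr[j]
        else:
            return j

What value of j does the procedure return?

pivot=1
j stops at 7 (-1), i stops at 0 (1); swap ⇒ -1 -2 -7 -9 2 -4 0 1
j stops at 6 (0), i stops at 4 (2); swap ⇒ -1 -2 -7 -9 0 -4 2 1
j stops at 5, i stops at 6; i≥j ⇒ return 5. arr=-1 -2 -7 -9 0 -4 2 1

5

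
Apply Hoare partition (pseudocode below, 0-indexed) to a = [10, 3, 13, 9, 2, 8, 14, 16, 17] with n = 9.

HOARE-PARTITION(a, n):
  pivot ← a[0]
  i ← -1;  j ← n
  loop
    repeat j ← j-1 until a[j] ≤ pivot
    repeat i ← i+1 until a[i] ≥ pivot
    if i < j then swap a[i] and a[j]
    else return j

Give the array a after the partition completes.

[8, 3, 2, 9, 13, 10, 14, 16, 17]

pivot = a[0] = 10; i = -1, j = 9
j→5 (a[5]=8≤10), i→0 (a[0]=10≥10); i<j, swap → [8, 3, 13, 9, 2, 10, 14, 16, 17]
j→4 (a[4]=2≤10), i→2 (a[2]=13≥10); i<j, swap → [8, 3, 2, 9, 13, 10, 14, 16, 17]
j→3, i→4; i≥j, return j=3. a = [8, 3, 2, 9, 13, 10, 14, 16, 17]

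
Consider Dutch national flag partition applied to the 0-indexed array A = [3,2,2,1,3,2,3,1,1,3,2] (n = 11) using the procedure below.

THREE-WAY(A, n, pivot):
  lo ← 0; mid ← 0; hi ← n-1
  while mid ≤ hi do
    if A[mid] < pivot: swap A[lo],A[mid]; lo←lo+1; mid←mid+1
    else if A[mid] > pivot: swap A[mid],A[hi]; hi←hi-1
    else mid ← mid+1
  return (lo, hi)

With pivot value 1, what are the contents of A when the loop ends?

lo=0 mid=0 hi=10
3>1: swap(0,10), hi=9 ⇒ [2,2,2,1,3,2,3,1,1,3,3]
2>1: swap(0,9), hi=8 ⇒ [3,2,2,1,3,2,3,1,1,2,3]
3>1: swap(0,8), hi=7 ⇒ [1,2,2,1,3,2,3,1,3,2,3]
1=1: mid=1
2>1: swap(1,7), hi=6 ⇒ [1,1,2,1,3,2,3,2,3,2,3]
1=1: mid=2
2>1: swap(2,6), hi=5 ⇒ [1,1,3,1,3,2,2,2,3,2,3]
3>1: swap(2,5), hi=4 ⇒ [1,1,2,1,3,3,2,2,3,2,3]
2>1: swap(2,4), hi=3 ⇒ [1,1,3,1,2,3,2,2,3,2,3]
3>1: swap(2,3), hi=2 ⇒ [1,1,1,3,2,3,2,2,3,2,3]
1=1: mid=3
done. lo=0 hi=2; A=[1,1,1,3,2,3,2,2,3,2,3]

[1,1,1,3,2,3,2,2,3,2,3]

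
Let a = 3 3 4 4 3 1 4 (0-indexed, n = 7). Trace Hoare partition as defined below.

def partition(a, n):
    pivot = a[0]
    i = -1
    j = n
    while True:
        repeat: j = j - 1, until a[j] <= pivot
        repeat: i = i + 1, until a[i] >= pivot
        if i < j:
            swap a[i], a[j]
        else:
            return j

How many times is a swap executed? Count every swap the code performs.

2

pivot=3
j stops at 5 (1), i stops at 0 (3); swap ⇒ 1 3 4 4 3 3 4
j stops at 4 (3), i stops at 1 (3); swap ⇒ 1 3 4 4 3 3 4
j stops at 1, i stops at 2; i≥j ⇒ return 1. a=1 3 4 4 3 3 4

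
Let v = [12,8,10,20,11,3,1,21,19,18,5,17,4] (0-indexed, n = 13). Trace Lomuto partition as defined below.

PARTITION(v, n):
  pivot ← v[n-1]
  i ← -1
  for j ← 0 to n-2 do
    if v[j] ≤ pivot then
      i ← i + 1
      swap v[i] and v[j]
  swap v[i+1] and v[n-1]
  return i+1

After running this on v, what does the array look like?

pivot = v[12] = 4; i = -1
j=0: v[0]=12 > 4 → no swap
j=1: v[1]=8 > 4 → no swap
j=2: v[2]=10 > 4 → no swap
j=3: v[3]=20 > 4 → no swap
j=4: v[4]=11 > 4 → no swap
j=5: v[5]=3 ≤ 4 → i=0, swap v[0],v[5] → [3,8,10,20,11,12,1,21,19,18,5,17,4]
j=6: v[6]=1 ≤ 4 → i=1, swap v[1],v[6] → [3,1,10,20,11,12,8,21,19,18,5,17,4]
j=7: v[7]=21 > 4 → no swap
j=8: v[8]=19 > 4 → no swap
j=9: v[9]=18 > 4 → no swap
j=10: v[10]=5 > 4 → no swap
j=11: v[11]=17 > 4 → no swap
final swap v[2],v[12] → [3,1,4,20,11,12,8,21,19,18,5,17,10]; return 2

[3,1,4,20,11,12,8,21,19,18,5,17,10]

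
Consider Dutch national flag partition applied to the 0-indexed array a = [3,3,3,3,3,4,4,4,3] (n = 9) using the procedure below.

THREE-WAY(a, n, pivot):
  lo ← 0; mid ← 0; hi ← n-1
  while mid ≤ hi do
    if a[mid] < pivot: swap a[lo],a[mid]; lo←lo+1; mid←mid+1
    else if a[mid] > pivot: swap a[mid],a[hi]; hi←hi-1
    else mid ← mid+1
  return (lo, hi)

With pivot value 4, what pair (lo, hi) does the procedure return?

lo=0 mid=0 hi=8
3<4: swap(0,0), lo=1 mid=1 ⇒ [3,3,3,3,3,4,4,4,3]
3<4: swap(1,1), lo=2 mid=2 ⇒ [3,3,3,3,3,4,4,4,3]
3<4: swap(2,2), lo=3 mid=3 ⇒ [3,3,3,3,3,4,4,4,3]
3<4: swap(3,3), lo=4 mid=4 ⇒ [3,3,3,3,3,4,4,4,3]
3<4: swap(4,4), lo=5 mid=5 ⇒ [3,3,3,3,3,4,4,4,3]
4=4: mid=6
4=4: mid=7
4=4: mid=8
3<4: swap(5,8), lo=6 mid=9 ⇒ [3,3,3,3,3,3,4,4,4]
done. lo=6 hi=8; a=[3,3,3,3,3,3,4,4,4]

(6, 8)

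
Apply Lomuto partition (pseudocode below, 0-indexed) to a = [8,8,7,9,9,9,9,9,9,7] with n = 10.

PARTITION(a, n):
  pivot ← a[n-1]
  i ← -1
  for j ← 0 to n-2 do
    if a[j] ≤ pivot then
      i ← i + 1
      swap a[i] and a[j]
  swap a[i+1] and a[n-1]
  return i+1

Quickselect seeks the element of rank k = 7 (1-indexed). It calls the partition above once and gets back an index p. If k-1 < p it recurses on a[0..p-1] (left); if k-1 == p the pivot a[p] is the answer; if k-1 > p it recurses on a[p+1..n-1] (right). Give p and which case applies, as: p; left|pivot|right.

1; right

pivot = a[9] = 7; i = -1
j=0: a[0]=8 > 7 → no swap
j=1: a[1]=8 > 7 → no swap
j=2: a[2]=7 ≤ 7 → i=0, swap a[0],a[2] → [7,8,8,9,9,9,9,9,9,7]
j=3: a[3]=9 > 7 → no swap
j=4: a[4]=9 > 7 → no swap
j=5: a[5]=9 > 7 → no swap
j=6: a[6]=9 > 7 → no swap
j=7: a[7]=9 > 7 → no swap
j=8: a[8]=9 > 7 → no swap
final swap a[1],a[9] → [7,7,8,9,9,9,9,9,9,8]; return 1
p = 1; k-1 = 6 > 1 ⇒ right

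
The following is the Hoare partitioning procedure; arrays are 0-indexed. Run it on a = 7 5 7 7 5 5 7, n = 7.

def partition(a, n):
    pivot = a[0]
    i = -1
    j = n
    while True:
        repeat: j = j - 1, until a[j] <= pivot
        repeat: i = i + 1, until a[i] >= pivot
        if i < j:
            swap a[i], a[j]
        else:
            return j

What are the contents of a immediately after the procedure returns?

pivot=7
j stops at 6 (7), i stops at 0 (7); swap ⇒ 7 5 7 7 5 5 7
j stops at 5 (5), i stops at 2 (7); swap ⇒ 7 5 5 7 5 7 7
j stops at 4 (5), i stops at 3 (7); swap ⇒ 7 5 5 5 7 7 7
j stops at 3, i stops at 4; i≥j ⇒ return 3. a=7 5 5 5 7 7 7

7 5 5 5 7 7 7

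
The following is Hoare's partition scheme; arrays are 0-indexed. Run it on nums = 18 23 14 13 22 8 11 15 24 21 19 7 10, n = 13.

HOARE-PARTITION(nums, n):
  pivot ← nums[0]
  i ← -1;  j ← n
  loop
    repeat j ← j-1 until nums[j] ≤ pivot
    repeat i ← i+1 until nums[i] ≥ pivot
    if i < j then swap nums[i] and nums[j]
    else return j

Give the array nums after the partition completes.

10 7 14 13 15 8 11 22 24 21 19 23 18

pivot = nums[0] = 18; i = -1, j = 13
j→12 (nums[12]=10≤18), i→0 (nums[0]=18≥18); i<j, swap → 10 23 14 13 22 8 11 15 24 21 19 7 18
j→11 (nums[11]=7≤18), i→1 (nums[1]=23≥18); i<j, swap → 10 7 14 13 22 8 11 15 24 21 19 23 18
j→7 (nums[7]=15≤18), i→4 (nums[4]=22≥18); i<j, swap → 10 7 14 13 15 8 11 22 24 21 19 23 18
j→6, i→7; i≥j, return j=6. nums = 10 7 14 13 15 8 11 22 24 21 19 23 18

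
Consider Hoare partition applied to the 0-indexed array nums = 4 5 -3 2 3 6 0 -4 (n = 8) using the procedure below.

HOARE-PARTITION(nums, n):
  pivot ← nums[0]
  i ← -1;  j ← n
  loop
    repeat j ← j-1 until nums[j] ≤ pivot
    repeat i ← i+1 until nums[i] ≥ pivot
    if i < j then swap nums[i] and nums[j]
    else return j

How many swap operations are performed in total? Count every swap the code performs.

pivot=4
j stops at 7 (-4), i stops at 0 (4); swap ⇒ -4 5 -3 2 3 6 0 4
j stops at 6 (0), i stops at 1 (5); swap ⇒ -4 0 -3 2 3 6 5 4
j stops at 4, i stops at 5; i≥j ⇒ return 4. nums=-4 0 -3 2 3 6 5 4

2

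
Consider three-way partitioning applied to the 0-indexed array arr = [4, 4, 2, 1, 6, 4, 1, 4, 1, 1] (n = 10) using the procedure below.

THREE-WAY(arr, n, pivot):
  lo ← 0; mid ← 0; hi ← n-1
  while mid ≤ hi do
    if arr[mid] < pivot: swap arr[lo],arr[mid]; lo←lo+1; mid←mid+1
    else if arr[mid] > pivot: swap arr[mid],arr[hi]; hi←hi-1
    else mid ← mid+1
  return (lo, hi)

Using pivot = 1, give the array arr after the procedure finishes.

pivot = 1; lo=0, mid=0, hi=9
arr[mid]=4>1: swap arr[0],arr[9]; hi=8 → [1, 4, 2, 1, 6, 4, 1, 4, 1, 4]
arr[mid]=1=1: mid=1
arr[mid]=4>1: swap arr[1],arr[8]; hi=7 → [1, 1, 2, 1, 6, 4, 1, 4, 4, 4]
arr[mid]=1=1: mid=2
arr[mid]=2>1: swap arr[2],arr[7]; hi=6 → [1, 1, 4, 1, 6, 4, 1, 2, 4, 4]
arr[mid]=4>1: swap arr[2],arr[6]; hi=5 → [1, 1, 1, 1, 6, 4, 4, 2, 4, 4]
arr[mid]=1=1: mid=3
arr[mid]=1=1: mid=4
arr[mid]=6>1: swap arr[4],arr[5]; hi=4 → [1, 1, 1, 1, 4, 6, 4, 2, 4, 4]
arr[mid]=4>1: swap arr[4],arr[4]; hi=3 → [1, 1, 1, 1, 4, 6, 4, 2, 4, 4]
end: lo=0, hi=3; arr = [1, 1, 1, 1, 4, 6, 4, 2, 4, 4]

[1, 1, 1, 1, 4, 6, 4, 2, 4, 4]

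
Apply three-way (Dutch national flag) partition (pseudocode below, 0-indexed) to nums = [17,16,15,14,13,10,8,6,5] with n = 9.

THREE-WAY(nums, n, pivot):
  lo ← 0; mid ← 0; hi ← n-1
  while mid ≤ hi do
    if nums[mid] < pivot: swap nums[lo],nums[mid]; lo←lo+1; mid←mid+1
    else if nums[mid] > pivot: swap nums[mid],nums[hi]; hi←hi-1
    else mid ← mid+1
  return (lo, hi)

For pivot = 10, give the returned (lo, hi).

lo=0 mid=0 hi=8
17>10: swap(0,8), hi=7 ⇒ [5,16,15,14,13,10,8,6,17]
5<10: swap(0,0), lo=1 mid=1 ⇒ [5,16,15,14,13,10,8,6,17]
16>10: swap(1,7), hi=6 ⇒ [5,6,15,14,13,10,8,16,17]
6<10: swap(1,1), lo=2 mid=2 ⇒ [5,6,15,14,13,10,8,16,17]
15>10: swap(2,6), hi=5 ⇒ [5,6,8,14,13,10,15,16,17]
8<10: swap(2,2), lo=3 mid=3 ⇒ [5,6,8,14,13,10,15,16,17]
14>10: swap(3,5), hi=4 ⇒ [5,6,8,10,13,14,15,16,17]
10=10: mid=4
13>10: swap(4,4), hi=3 ⇒ [5,6,8,10,13,14,15,16,17]
done. lo=3 hi=3; nums=[5,6,8,10,13,14,15,16,17]

(3, 3)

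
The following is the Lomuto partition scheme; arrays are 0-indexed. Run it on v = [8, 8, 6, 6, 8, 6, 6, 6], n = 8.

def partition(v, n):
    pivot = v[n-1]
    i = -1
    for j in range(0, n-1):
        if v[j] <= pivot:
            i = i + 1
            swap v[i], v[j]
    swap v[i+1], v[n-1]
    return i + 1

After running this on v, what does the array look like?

pivot = v[7] = 6; i = -1
j=0: v[0]=8 > 6 → no swap
j=1: v[1]=8 > 6 → no swap
j=2: v[2]=6 ≤ 6 → i=0, swap v[0],v[2] → [6, 8, 8, 6, 8, 6, 6, 6]
j=3: v[3]=6 ≤ 6 → i=1, swap v[1],v[3] → [6, 6, 8, 8, 8, 6, 6, 6]
j=4: v[4]=8 > 6 → no swap
j=5: v[5]=6 ≤ 6 → i=2, swap v[2],v[5] → [6, 6, 6, 8, 8, 8, 6, 6]
j=6: v[6]=6 ≤ 6 → i=3, swap v[3],v[6] → [6, 6, 6, 6, 8, 8, 8, 6]
final swap v[4],v[7] → [6, 6, 6, 6, 6, 8, 8, 8]; return 4

[6, 6, 6, 6, 6, 8, 8, 8]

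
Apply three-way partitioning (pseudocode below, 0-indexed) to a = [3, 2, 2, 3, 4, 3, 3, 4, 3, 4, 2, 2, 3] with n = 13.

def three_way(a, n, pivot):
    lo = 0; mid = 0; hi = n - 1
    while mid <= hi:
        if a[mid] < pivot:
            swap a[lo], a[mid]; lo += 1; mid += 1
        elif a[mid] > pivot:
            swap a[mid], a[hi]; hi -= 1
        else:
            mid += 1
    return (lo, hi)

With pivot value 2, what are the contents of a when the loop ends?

lo=0 mid=0 hi=12
3>2: swap(0,12), hi=11 ⇒ [3, 2, 2, 3, 4, 3, 3, 4, 3, 4, 2, 2, 3]
3>2: swap(0,11), hi=10 ⇒ [2, 2, 2, 3, 4, 3, 3, 4, 3, 4, 2, 3, 3]
2=2: mid=1
2=2: mid=2
2=2: mid=3
3>2: swap(3,10), hi=9 ⇒ [2, 2, 2, 2, 4, 3, 3, 4, 3, 4, 3, 3, 3]
2=2: mid=4
4>2: swap(4,9), hi=8 ⇒ [2, 2, 2, 2, 4, 3, 3, 4, 3, 4, 3, 3, 3]
4>2: swap(4,8), hi=7 ⇒ [2, 2, 2, 2, 3, 3, 3, 4, 4, 4, 3, 3, 3]
3>2: swap(4,7), hi=6 ⇒ [2, 2, 2, 2, 4, 3, 3, 3, 4, 4, 3, 3, 3]
4>2: swap(4,6), hi=5 ⇒ [2, 2, 2, 2, 3, 3, 4, 3, 4, 4, 3, 3, 3]
3>2: swap(4,5), hi=4 ⇒ [2, 2, 2, 2, 3, 3, 4, 3, 4, 4, 3, 3, 3]
3>2: swap(4,4), hi=3 ⇒ [2, 2, 2, 2, 3, 3, 4, 3, 4, 4, 3, 3, 3]
done. lo=0 hi=3; a=[2, 2, 2, 2, 3, 3, 4, 3, 4, 4, 3, 3, 3]

[2, 2, 2, 2, 3, 3, 4, 3, 4, 4, 3, 3, 3]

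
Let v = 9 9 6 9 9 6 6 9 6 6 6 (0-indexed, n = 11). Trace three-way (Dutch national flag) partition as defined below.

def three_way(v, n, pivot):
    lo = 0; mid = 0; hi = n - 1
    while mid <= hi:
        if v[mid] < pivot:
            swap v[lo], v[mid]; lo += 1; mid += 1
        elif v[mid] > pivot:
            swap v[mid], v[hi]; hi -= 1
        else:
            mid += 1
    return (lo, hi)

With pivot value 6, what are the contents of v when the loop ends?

pivot = 6; lo=0, mid=0, hi=10
v[mid]=9>6: swap v[0],v[10]; hi=9 → 6 9 6 9 9 6 6 9 6 6 9
v[mid]=6=6: mid=1
v[mid]=9>6: swap v[1],v[9]; hi=8 → 6 6 6 9 9 6 6 9 6 9 9
v[mid]=6=6: mid=2
v[mid]=6=6: mid=3
v[mid]=9>6: swap v[3],v[8]; hi=7 → 6 6 6 6 9 6 6 9 9 9 9
v[mid]=6=6: mid=4
v[mid]=9>6: swap v[4],v[7]; hi=6 → 6 6 6 6 9 6 6 9 9 9 9
v[mid]=9>6: swap v[4],v[6]; hi=5 → 6 6 6 6 6 6 9 9 9 9 9
v[mid]=6=6: mid=5
v[mid]=6=6: mid=6
end: lo=0, hi=5; v = 6 6 6 6 6 6 9 9 9 9 9

6 6 6 6 6 6 9 9 9 9 9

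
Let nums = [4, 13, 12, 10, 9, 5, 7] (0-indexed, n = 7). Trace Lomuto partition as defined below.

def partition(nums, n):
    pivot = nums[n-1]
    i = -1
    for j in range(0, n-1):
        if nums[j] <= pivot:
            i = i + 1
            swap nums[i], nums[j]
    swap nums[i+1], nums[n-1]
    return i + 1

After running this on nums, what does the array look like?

[4, 5, 7, 10, 9, 13, 12]

pivot=7, i=-1
j=0: 4≤7, i=0, swap(0,0) ⇒ [4, 13, 12, 10, 9, 5, 7]
j=1: 13>7, skip
j=2: 12>7, skip
j=3: 10>7, skip
j=4: 9>7, skip
j=5: 5≤7, i=1, swap(1,5) ⇒ [4, 5, 12, 10, 9, 13, 7]
swap(2,6) ⇒ [4, 5, 7, 10, 9, 13, 12]; return 2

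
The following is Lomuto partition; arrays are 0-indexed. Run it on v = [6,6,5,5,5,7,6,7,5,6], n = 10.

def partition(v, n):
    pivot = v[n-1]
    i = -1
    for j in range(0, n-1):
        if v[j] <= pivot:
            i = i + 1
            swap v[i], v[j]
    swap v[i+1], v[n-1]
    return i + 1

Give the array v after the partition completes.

pivot = v[9] = 6; i = -1
j=0: v[0]=6 ≤ 6 → i=0, swap v[0],v[0] (no change) → [6,6,5,5,5,7,6,7,5,6]
j=1: v[1]=6 ≤ 6 → i=1, swap v[1],v[1] (no change) → [6,6,5,5,5,7,6,7,5,6]
j=2: v[2]=5 ≤ 6 → i=2, swap v[2],v[2] (no change) → [6,6,5,5,5,7,6,7,5,6]
j=3: v[3]=5 ≤ 6 → i=3, swap v[3],v[3] (no change) → [6,6,5,5,5,7,6,7,5,6]
j=4: v[4]=5 ≤ 6 → i=4, swap v[4],v[4] (no change) → [6,6,5,5,5,7,6,7,5,6]
j=5: v[5]=7 > 6 → no swap
j=6: v[6]=6 ≤ 6 → i=5, swap v[5],v[6] → [6,6,5,5,5,6,7,7,5,6]
j=7: v[7]=7 > 6 → no swap
j=8: v[8]=5 ≤ 6 → i=6, swap v[6],v[8] → [6,6,5,5,5,6,5,7,7,6]
final swap v[7],v[9] → [6,6,5,5,5,6,5,6,7,7]; return 7

[6,6,5,5,5,6,5,6,7,7]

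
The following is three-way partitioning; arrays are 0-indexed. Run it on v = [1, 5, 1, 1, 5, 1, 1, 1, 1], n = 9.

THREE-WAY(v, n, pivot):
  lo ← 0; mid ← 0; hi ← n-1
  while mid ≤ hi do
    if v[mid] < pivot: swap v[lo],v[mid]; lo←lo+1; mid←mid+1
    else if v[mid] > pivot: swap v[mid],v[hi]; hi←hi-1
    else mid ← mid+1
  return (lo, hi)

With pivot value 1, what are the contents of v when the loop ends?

[1, 1, 1, 1, 1, 1, 1, 5, 5]

pivot = 1; lo=0, mid=0, hi=8
v[mid]=1=1: mid=1
v[mid]=5>1: swap v[1],v[8]; hi=7 → [1, 1, 1, 1, 5, 1, 1, 1, 5]
v[mid]=1=1: mid=2
v[mid]=1=1: mid=3
v[mid]=1=1: mid=4
v[mid]=5>1: swap v[4],v[7]; hi=6 → [1, 1, 1, 1, 1, 1, 1, 5, 5]
v[mid]=1=1: mid=5
v[mid]=1=1: mid=6
v[mid]=1=1: mid=7
end: lo=0, hi=6; v = [1, 1, 1, 1, 1, 1, 1, 5, 5]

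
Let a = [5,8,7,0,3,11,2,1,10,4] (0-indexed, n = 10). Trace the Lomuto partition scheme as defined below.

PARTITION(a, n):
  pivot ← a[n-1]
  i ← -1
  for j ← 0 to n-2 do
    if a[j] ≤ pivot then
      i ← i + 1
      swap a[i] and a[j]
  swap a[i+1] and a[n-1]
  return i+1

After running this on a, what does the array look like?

pivot = a[9] = 4; i = -1
j=0: a[0]=5 > 4 → no swap
j=1: a[1]=8 > 4 → no swap
j=2: a[2]=7 > 4 → no swap
j=3: a[3]=0 ≤ 4 → i=0, swap a[0],a[3] → [0,8,7,5,3,11,2,1,10,4]
j=4: a[4]=3 ≤ 4 → i=1, swap a[1],a[4] → [0,3,7,5,8,11,2,1,10,4]
j=5: a[5]=11 > 4 → no swap
j=6: a[6]=2 ≤ 4 → i=2, swap a[2],a[6] → [0,3,2,5,8,11,7,1,10,4]
j=7: a[7]=1 ≤ 4 → i=3, swap a[3],a[7] → [0,3,2,1,8,11,7,5,10,4]
j=8: a[8]=10 > 4 → no swap
final swap a[4],a[9] → [0,3,2,1,4,11,7,5,10,8]; return 4

[0,3,2,1,4,11,7,5,10,8]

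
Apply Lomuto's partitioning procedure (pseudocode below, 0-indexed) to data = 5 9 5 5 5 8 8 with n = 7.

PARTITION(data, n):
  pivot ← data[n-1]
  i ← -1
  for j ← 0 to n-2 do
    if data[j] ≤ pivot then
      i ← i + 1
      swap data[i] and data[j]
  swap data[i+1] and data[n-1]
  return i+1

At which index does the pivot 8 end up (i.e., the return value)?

5

pivot = data[6] = 8; i = -1
j=0: data[0]=5 ≤ 8 → i=0, swap data[0],data[0] (no change) → 5 9 5 5 5 8 8
j=1: data[1]=9 > 8 → no swap
j=2: data[2]=5 ≤ 8 → i=1, swap data[1],data[2] → 5 5 9 5 5 8 8
j=3: data[3]=5 ≤ 8 → i=2, swap data[2],data[3] → 5 5 5 9 5 8 8
j=4: data[4]=5 ≤ 8 → i=3, swap data[3],data[4] → 5 5 5 5 9 8 8
j=5: data[5]=8 ≤ 8 → i=4, swap data[4],data[5] → 5 5 5 5 8 9 8
final swap data[5],data[6] → 5 5 5 5 8 8 9; return 5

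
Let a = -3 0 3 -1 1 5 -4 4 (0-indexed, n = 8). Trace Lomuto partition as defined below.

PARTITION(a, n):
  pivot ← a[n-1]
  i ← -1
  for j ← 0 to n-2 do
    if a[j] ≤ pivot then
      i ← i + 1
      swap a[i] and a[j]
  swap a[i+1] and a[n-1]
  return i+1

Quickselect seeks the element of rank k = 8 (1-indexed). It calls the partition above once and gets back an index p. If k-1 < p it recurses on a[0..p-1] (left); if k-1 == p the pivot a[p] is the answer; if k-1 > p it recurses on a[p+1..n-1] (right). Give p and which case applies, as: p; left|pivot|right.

6; right

pivot = a[7] = 4; i = -1
j=0: a[0]=-3 ≤ 4 → i=0, swap a[0],a[0] (no change) → -3 0 3 -1 1 5 -4 4
j=1: a[1]=0 ≤ 4 → i=1, swap a[1],a[1] (no change) → -3 0 3 -1 1 5 -4 4
j=2: a[2]=3 ≤ 4 → i=2, swap a[2],a[2] (no change) → -3 0 3 -1 1 5 -4 4
j=3: a[3]=-1 ≤ 4 → i=3, swap a[3],a[3] (no change) → -3 0 3 -1 1 5 -4 4
j=4: a[4]=1 ≤ 4 → i=4, swap a[4],a[4] (no change) → -3 0 3 -1 1 5 -4 4
j=5: a[5]=5 > 4 → no swap
j=6: a[6]=-4 ≤ 4 → i=5, swap a[5],a[6] → -3 0 3 -1 1 -4 5 4
final swap a[6],a[7] → -3 0 3 -1 1 -4 4 5; return 6
p = 6; k-1 = 7 > 6 ⇒ right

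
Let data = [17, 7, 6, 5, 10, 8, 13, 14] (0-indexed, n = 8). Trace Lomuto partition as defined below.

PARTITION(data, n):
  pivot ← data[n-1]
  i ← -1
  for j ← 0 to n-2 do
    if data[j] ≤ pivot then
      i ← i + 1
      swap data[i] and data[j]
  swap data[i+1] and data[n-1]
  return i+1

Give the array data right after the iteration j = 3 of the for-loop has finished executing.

[7, 6, 5, 17, 10, 8, 13, 14]

pivot = data[7] = 14; i = -1
j=0: data[0]=17 > 14 → no swap
j=1: data[1]=7 ≤ 14 → i=0, swap data[0],data[1] → [7, 17, 6, 5, 10, 8, 13, 14]
j=2: data[2]=6 ≤ 14 → i=1, swap data[1],data[2] → [7, 6, 17, 5, 10, 8, 13, 14]
j=3: data[3]=5 ≤ 14 → i=2, swap data[2],data[3] → [7, 6, 5, 17, 10, 8, 13, 14]
(after j=3) data = [7, 6, 5, 17, 10, 8, 13, 14]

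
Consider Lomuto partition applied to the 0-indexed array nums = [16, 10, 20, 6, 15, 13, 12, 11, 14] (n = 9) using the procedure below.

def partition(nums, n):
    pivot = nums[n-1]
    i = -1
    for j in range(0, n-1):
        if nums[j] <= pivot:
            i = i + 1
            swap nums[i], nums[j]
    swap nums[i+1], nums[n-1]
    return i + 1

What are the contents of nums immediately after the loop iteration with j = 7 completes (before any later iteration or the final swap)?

[10, 6, 13, 12, 11, 20, 16, 15, 14]

pivot = nums[8] = 14; i = -1
j=0: nums[0]=16 > 14 → no swap
j=1: nums[1]=10 ≤ 14 → i=0, swap nums[0],nums[1] → [10, 16, 20, 6, 15, 13, 12, 11, 14]
j=2: nums[2]=20 > 14 → no swap
j=3: nums[3]=6 ≤ 14 → i=1, swap nums[1],nums[3] → [10, 6, 20, 16, 15, 13, 12, 11, 14]
j=4: nums[4]=15 > 14 → no swap
j=5: nums[5]=13 ≤ 14 → i=2, swap nums[2],nums[5] → [10, 6, 13, 16, 15, 20, 12, 11, 14]
j=6: nums[6]=12 ≤ 14 → i=3, swap nums[3],nums[6] → [10, 6, 13, 12, 15, 20, 16, 11, 14]
j=7: nums[7]=11 ≤ 14 → i=4, swap nums[4],nums[7] → [10, 6, 13, 12, 11, 20, 16, 15, 14]
(after j=7) nums = [10, 6, 13, 12, 11, 20, 16, 15, 14]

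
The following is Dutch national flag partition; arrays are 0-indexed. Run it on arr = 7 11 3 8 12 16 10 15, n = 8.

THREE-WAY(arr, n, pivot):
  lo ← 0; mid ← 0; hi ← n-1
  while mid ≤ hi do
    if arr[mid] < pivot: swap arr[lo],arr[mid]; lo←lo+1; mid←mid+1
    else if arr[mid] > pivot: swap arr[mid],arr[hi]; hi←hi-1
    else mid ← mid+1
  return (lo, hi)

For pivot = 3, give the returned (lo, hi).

pivot = 3; lo=0, mid=0, hi=7
arr[mid]=7>3: swap arr[0],arr[7]; hi=6 → 15 11 3 8 12 16 10 7
arr[mid]=15>3: swap arr[0],arr[6]; hi=5 → 10 11 3 8 12 16 15 7
arr[mid]=10>3: swap arr[0],arr[5]; hi=4 → 16 11 3 8 12 10 15 7
arr[mid]=16>3: swap arr[0],arr[4]; hi=3 → 12 11 3 8 16 10 15 7
arr[mid]=12>3: swap arr[0],arr[3]; hi=2 → 8 11 3 12 16 10 15 7
arr[mid]=8>3: swap arr[0],arr[2]; hi=1 → 3 11 8 12 16 10 15 7
arr[mid]=3=3: mid=1
arr[mid]=11>3: swap arr[1],arr[1]; hi=0 → 3 11 8 12 16 10 15 7
end: lo=0, hi=0; arr = 3 11 8 12 16 10 15 7

(0, 0)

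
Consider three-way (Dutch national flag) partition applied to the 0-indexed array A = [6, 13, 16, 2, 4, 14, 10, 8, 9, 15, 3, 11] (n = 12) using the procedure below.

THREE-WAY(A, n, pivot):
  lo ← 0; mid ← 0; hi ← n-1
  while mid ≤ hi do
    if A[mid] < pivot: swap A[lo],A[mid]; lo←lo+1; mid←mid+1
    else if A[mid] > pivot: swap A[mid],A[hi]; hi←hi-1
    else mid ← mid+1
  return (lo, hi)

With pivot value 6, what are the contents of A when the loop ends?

[3, 4, 2, 6, 14, 10, 8, 9, 15, 16, 11, 13]

lo=0 mid=0 hi=11
6=6: mid=1
13>6: swap(1,11), hi=10 ⇒ [6, 11, 16, 2, 4, 14, 10, 8, 9, 15, 3, 13]
11>6: swap(1,10), hi=9 ⇒ [6, 3, 16, 2, 4, 14, 10, 8, 9, 15, 11, 13]
3<6: swap(0,1), lo=1 mid=2 ⇒ [3, 6, 16, 2, 4, 14, 10, 8, 9, 15, 11, 13]
16>6: swap(2,9), hi=8 ⇒ [3, 6, 15, 2, 4, 14, 10, 8, 9, 16, 11, 13]
15>6: swap(2,8), hi=7 ⇒ [3, 6, 9, 2, 4, 14, 10, 8, 15, 16, 11, 13]
9>6: swap(2,7), hi=6 ⇒ [3, 6, 8, 2, 4, 14, 10, 9, 15, 16, 11, 13]
8>6: swap(2,6), hi=5 ⇒ [3, 6, 10, 2, 4, 14, 8, 9, 15, 16, 11, 13]
10>6: swap(2,5), hi=4 ⇒ [3, 6, 14, 2, 4, 10, 8, 9, 15, 16, 11, 13]
14>6: swap(2,4), hi=3 ⇒ [3, 6, 4, 2, 14, 10, 8, 9, 15, 16, 11, 13]
4<6: swap(1,2), lo=2 mid=3 ⇒ [3, 4, 6, 2, 14, 10, 8, 9, 15, 16, 11, 13]
2<6: swap(2,3), lo=3 mid=4 ⇒ [3, 4, 2, 6, 14, 10, 8, 9, 15, 16, 11, 13]
done. lo=3 hi=3; A=[3, 4, 2, 6, 14, 10, 8, 9, 15, 16, 11, 13]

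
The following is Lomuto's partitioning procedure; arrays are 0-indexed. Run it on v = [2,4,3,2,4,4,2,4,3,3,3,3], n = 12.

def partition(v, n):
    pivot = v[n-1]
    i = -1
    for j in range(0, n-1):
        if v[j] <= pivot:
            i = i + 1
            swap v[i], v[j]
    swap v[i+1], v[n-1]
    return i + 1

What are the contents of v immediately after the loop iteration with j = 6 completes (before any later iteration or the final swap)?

pivot = v[11] = 3; i = -1
j=0: v[0]=2 ≤ 3 → i=0, swap v[0],v[0] (no change) → [2,4,3,2,4,4,2,4,3,3,3,3]
j=1: v[1]=4 > 3 → no swap
j=2: v[2]=3 ≤ 3 → i=1, swap v[1],v[2] → [2,3,4,2,4,4,2,4,3,3,3,3]
j=3: v[3]=2 ≤ 3 → i=2, swap v[2],v[3] → [2,3,2,4,4,4,2,4,3,3,3,3]
j=4: v[4]=4 > 3 → no swap
j=5: v[5]=4 > 3 → no swap
j=6: v[6]=2 ≤ 3 → i=3, swap v[3],v[6] → [2,3,2,2,4,4,4,4,3,3,3,3]
(after j=6) v = [2,3,2,2,4,4,4,4,3,3,3,3]

[2,3,2,2,4,4,4,4,3,3,3,3]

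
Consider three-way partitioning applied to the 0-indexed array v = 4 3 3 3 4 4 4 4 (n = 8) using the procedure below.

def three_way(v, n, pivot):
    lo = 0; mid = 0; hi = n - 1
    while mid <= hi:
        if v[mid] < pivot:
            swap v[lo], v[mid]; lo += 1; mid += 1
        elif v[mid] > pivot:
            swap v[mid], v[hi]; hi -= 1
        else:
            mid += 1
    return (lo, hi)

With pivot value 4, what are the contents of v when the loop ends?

3 3 3 4 4 4 4 4

pivot = 4; lo=0, mid=0, hi=7
v[mid]=4=4: mid=1
v[mid]=3<4: swap v[0],v[1]; lo=1,mid=2 → 3 4 3 3 4 4 4 4
v[mid]=3<4: swap v[1],v[2]; lo=2,mid=3 → 3 3 4 3 4 4 4 4
v[mid]=3<4: swap v[2],v[3]; lo=3,mid=4 → 3 3 3 4 4 4 4 4
v[mid]=4=4: mid=5
v[mid]=4=4: mid=6
v[mid]=4=4: mid=7
v[mid]=4=4: mid=8
end: lo=3, hi=7; v = 3 3 3 4 4 4 4 4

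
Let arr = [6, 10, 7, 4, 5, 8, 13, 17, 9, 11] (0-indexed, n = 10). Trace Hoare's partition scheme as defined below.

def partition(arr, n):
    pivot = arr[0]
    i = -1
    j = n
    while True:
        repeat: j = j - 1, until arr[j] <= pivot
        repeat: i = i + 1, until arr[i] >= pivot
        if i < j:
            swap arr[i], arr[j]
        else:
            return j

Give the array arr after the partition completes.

pivot=6
j stops at 4 (5), i stops at 0 (6); swap ⇒ [5, 10, 7, 4, 6, 8, 13, 17, 9, 11]
j stops at 3 (4), i stops at 1 (10); swap ⇒ [5, 4, 7, 10, 6, 8, 13, 17, 9, 11]
j stops at 1, i stops at 2; i≥j ⇒ return 1. arr=[5, 4, 7, 10, 6, 8, 13, 17, 9, 11]

[5, 4, 7, 10, 6, 8, 13, 17, 9, 11]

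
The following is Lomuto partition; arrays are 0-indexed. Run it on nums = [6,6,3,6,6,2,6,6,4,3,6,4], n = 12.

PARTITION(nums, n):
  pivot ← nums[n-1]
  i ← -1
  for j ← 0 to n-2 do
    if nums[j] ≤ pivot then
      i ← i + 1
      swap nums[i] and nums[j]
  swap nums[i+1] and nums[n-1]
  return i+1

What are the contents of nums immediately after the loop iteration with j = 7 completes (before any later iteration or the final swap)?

pivot=4, i=-1
j=0: 6>4, skip
j=1: 6>4, skip
j=2: 3≤4, i=0, swap(0,2) ⇒ [3,6,6,6,6,2,6,6,4,3,6,4]
j=3: 6>4, skip
j=4: 6>4, skip
j=5: 2≤4, i=1, swap(1,5) ⇒ [3,2,6,6,6,6,6,6,4,3,6,4]
j=6: 6>4, skip
j=7: 6>4, skip
(after j=7) nums = [3,2,6,6,6,6,6,6,4,3,6,4]

[3,2,6,6,6,6,6,6,4,3,6,4]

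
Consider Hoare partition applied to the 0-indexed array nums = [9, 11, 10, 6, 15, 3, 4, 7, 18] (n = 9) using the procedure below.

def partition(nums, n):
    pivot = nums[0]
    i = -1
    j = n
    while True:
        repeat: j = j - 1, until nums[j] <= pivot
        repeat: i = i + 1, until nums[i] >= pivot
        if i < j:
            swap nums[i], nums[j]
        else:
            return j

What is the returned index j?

pivot = nums[0] = 9; i = -1, j = 9
j→7 (nums[7]=7≤9), i→0 (nums[0]=9≥9); i<j, swap → [7, 11, 10, 6, 15, 3, 4, 9, 18]
j→6 (nums[6]=4≤9), i→1 (nums[1]=11≥9); i<j, swap → [7, 4, 10, 6, 15, 3, 11, 9, 18]
j→5 (nums[5]=3≤9), i→2 (nums[2]=10≥9); i<j, swap → [7, 4, 3, 6, 15, 10, 11, 9, 18]
j→3, i→4; i≥j, return j=3. nums = [7, 4, 3, 6, 15, 10, 11, 9, 18]

3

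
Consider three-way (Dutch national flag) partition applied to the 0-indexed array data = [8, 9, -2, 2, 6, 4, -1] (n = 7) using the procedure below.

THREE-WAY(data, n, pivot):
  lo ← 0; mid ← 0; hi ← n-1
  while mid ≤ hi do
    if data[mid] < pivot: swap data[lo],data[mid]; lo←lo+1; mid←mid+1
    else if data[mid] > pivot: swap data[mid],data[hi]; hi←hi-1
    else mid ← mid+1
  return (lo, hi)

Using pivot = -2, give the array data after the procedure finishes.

[-2, 9, 2, 6, 4, -1, 8]

lo=0 mid=0 hi=6
8>-2: swap(0,6), hi=5 ⇒ [-1, 9, -2, 2, 6, 4, 8]
-1>-2: swap(0,5), hi=4 ⇒ [4, 9, -2, 2, 6, -1, 8]
4>-2: swap(0,4), hi=3 ⇒ [6, 9, -2, 2, 4, -1, 8]
6>-2: swap(0,3), hi=2 ⇒ [2, 9, -2, 6, 4, -1, 8]
2>-2: swap(0,2), hi=1 ⇒ [-2, 9, 2, 6, 4, -1, 8]
-2=-2: mid=1
9>-2: swap(1,1), hi=0 ⇒ [-2, 9, 2, 6, 4, -1, 8]
done. lo=0 hi=0; data=[-2, 9, 2, 6, 4, -1, 8]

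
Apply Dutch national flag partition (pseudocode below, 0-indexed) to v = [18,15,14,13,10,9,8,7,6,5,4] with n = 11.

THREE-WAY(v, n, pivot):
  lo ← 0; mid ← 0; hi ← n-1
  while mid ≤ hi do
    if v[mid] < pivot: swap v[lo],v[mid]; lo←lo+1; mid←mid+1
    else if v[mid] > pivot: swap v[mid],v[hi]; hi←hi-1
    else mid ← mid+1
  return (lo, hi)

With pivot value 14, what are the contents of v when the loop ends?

lo=0 mid=0 hi=10
18>14: swap(0,10), hi=9 ⇒ [4,15,14,13,10,9,8,7,6,5,18]
4<14: swap(0,0), lo=1 mid=1 ⇒ [4,15,14,13,10,9,8,7,6,5,18]
15>14: swap(1,9), hi=8 ⇒ [4,5,14,13,10,9,8,7,6,15,18]
5<14: swap(1,1), lo=2 mid=2 ⇒ [4,5,14,13,10,9,8,7,6,15,18]
14=14: mid=3
13<14: swap(2,3), lo=3 mid=4 ⇒ [4,5,13,14,10,9,8,7,6,15,18]
10<14: swap(3,4), lo=4 mid=5 ⇒ [4,5,13,10,14,9,8,7,6,15,18]
9<14: swap(4,5), lo=5 mid=6 ⇒ [4,5,13,10,9,14,8,7,6,15,18]
8<14: swap(5,6), lo=6 mid=7 ⇒ [4,5,13,10,9,8,14,7,6,15,18]
7<14: swap(6,7), lo=7 mid=8 ⇒ [4,5,13,10,9,8,7,14,6,15,18]
6<14: swap(7,8), lo=8 mid=9 ⇒ [4,5,13,10,9,8,7,6,14,15,18]
done. lo=8 hi=8; v=[4,5,13,10,9,8,7,6,14,15,18]

[4,5,13,10,9,8,7,6,14,15,18]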